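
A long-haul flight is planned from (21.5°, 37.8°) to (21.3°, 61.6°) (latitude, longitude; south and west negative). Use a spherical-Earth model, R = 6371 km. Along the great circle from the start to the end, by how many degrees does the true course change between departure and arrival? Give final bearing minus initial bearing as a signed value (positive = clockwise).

At departure: θ₁ = atan2(sin Δλ cos φ₂, cos φ₁ sin φ₂ − sin φ₁ cos φ₂ cos Δλ) = 86.11°
At arrival: θ₂ = atan2(sin Δλ cos φ₁, −cos φ₂ sin φ₁ + sin φ₂ cos φ₁ cos Δλ) = 94.91°
Δθ = θ₂ − θ₁ = +8.8°

+8.8°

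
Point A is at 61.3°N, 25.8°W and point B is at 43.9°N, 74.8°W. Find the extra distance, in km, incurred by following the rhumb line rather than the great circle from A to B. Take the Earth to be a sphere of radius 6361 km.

75 km

Great circle: cos σ = sin φ₁ sin φ₂ + cos φ₁ cos φ₂ cos Δλ,  σ = 0.5822 rad → d_gc = 3703.7 km
Rhumb line: Δψ = -0.5088, q = Δφ/Δψ = 0.5969, d_rh = R√(Δφ²+q²Δλ²) = 3778.3 km
Excess = 3778.3 − 3703.7 = 74.6 ≈ 75 km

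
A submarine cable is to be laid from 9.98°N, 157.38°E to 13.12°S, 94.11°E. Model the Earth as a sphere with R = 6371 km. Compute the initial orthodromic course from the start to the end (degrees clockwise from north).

N = sin Δλ·cos φ₂ = -0.8698;  D = cos φ₁ sin φ₂ − sin φ₁ cos φ₂ cos Δλ = -0.2995
initial course = atan2(N, D) = 251.00°

251.0°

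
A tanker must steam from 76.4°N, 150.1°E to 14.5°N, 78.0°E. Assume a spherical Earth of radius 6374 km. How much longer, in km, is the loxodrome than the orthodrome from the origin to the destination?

318 km

Great circle: cos σ = sin φ₁ sin φ₂ + cos φ₁ cos φ₂ cos Δλ,  σ = 1.2521 rad → d_gc = 7980.9 km
Rhumb line: Δψ = -1.8708, q = Δφ/Δψ = 0.5775, d_rh = R√(Δφ²+q²Δλ²) = 8299.1 km
Excess = 8299.1 − 7980.9 = 318.2 ≈ 318 km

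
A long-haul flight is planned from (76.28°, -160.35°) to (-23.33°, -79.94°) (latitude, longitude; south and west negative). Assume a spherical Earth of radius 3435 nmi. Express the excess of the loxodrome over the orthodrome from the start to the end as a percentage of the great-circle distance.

3.1%

Great circle: σ = 1.9267 rad → d_gc = Rσ = 6618.2 nmi
Rhumb: Δφ = -1.7385, Δλ = +1.4034, Δψ = -2.5367, q = Δφ/Δψ = 0.6854 → d_rh = R√(Δφ²+q²Δλ²) = 6824.9 nmi
Excess = (6824.9 − 6618.2) / 6618.2 = 206.7 / 6618.2 = 3.12% ≈ 3.1%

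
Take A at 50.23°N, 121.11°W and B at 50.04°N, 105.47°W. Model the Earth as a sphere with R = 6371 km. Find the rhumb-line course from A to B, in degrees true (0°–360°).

91.1°

Δψ = ln[tan(π/4+φ₂/2)/tan(π/4+φ₁/2)] = -0.0052
Δλ = +0.2730 rad (taken the short way round)
course = atan2(Δλ, Δψ) = 91.09°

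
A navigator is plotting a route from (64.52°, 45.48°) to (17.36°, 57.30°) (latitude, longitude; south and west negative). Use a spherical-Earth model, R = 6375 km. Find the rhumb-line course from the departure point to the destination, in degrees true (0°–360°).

Δψ = ln[tan(π/4+φ₂/2)/tan(π/4+φ₁/2)] = -1.1791
Δλ = +0.2063 rad (taken the short way round)
course = atan2(Δλ, Δψ) = 170.08°

170.1°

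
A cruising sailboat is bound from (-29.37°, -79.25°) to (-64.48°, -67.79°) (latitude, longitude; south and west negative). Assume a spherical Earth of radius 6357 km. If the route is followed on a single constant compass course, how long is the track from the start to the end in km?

3981 km

Rhumb course C = atan2(Δλ, Δψ) with Δψ = ln[tan(π/4+φ₂/2)/tan(π/4+φ₁/2)] = -0.9485, Δλ = +0.2000 → C = 168.09°
d = R·|Δφ| / |cos C| = 6357·0.61279 / 0.97848 = 3981 km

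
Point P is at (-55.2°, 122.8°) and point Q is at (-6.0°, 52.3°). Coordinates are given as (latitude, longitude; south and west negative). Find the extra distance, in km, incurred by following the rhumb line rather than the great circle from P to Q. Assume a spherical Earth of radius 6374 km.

Great circle: cos σ = sin φ₁ sin φ₂ + cos φ₁ cos φ₂ cos Δλ,  σ = 1.2919 rad → d_gc = 8234.5 km
Rhumb line: Δψ = +1.0554, q = Δφ/Δψ = 0.8136, d_rh = R√(Δφ²+q²Δλ²) = 8406.9 km
Excess = 8406.9 − 8234.5 = 172.4 ≈ 172 km

172 km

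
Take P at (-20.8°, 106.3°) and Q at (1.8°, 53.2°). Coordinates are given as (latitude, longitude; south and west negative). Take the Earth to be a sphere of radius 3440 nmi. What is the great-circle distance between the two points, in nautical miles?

Haversine: a = sin²(Δφ/2)+cos φ₁ cos φ₂ sin²(Δλ/2) = 0.22507;  σ = 2·atan2(√a,√(1−a))
σ = 56.643° → d = Rσ = 3440·0.98860 = 3401 nmi

3401 nmi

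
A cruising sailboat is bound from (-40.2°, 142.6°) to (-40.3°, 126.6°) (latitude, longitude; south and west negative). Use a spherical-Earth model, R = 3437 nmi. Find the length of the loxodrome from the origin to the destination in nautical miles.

Δψ = ln[tan(π/4+φ₂/2)/tan(π/4+φ₁/2)] = -0.0023;  Δφ = -0.0017 rad,  Δλ = -0.2793 rad
q = Δφ/Δψ = 0.7632
d = R·√(Δφ² + q²Δλ²) = 3437·0.21314 = 733 nmi

733 nmi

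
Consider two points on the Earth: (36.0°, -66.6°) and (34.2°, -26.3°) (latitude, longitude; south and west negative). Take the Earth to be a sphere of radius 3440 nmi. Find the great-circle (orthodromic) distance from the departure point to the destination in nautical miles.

1968 nmi

Haversine: a = sin²(Δφ/2)+cos φ₁ cos φ₂ sin²(Δλ/2) = 0.07965;  σ = 2·atan2(√a,√(1−a))
σ = 32.786° → d = Rσ = 3440·0.57222 = 1968 nmi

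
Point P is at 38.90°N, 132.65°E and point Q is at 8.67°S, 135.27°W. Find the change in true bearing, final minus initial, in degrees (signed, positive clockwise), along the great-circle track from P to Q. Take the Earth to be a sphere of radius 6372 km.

+32.9°

At departure: θ₁ = atan2(sin Δλ cos φ₂, cos φ₁ sin φ₂ − sin φ₁ cos φ₂ cos Δλ) = 95.48°
At arrival: θ₂ = atan2(sin Δλ cos φ₁, −cos φ₂ sin φ₁ + sin φ₂ cos φ₁ cos Δλ) = 128.40°
Δθ = θ₂ − θ₁ = +32.9°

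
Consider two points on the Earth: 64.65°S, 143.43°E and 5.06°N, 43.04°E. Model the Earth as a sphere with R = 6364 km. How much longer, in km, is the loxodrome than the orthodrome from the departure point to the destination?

Great circle: cos σ = sin φ₁ sin φ₂ + cos φ₁ cos φ₂ cos Δλ,  σ = 1.7281 rad → d_gc = 10997.40 km
Rhumb line: Δψ = +1.5805, q = Δφ/Δψ = 0.7698, d_rh = R√(Δφ²+q²Δλ²) = 11559.87 km
Excess = 11559.87 − 10997.40 = 562.47 ≈ 562 km

562 km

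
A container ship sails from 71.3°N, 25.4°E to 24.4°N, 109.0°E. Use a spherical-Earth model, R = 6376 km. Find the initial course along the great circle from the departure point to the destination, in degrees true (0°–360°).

87.7°

N = sin Δλ·cos φ₂ = +0.9050;  D = cos φ₁ sin φ₂ − sin φ₁ cos φ₂ cos Δλ = +0.0363
initial course = atan2(N, D) = 87.70°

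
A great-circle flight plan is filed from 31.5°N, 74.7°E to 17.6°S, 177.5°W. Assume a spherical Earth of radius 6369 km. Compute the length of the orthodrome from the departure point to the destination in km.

12670 km

Haversine: a = sin²(Δφ/2)+cos φ₁ cos φ₂ sin²(Δλ/2) = 0.70322;  σ = 2·atan2(√a,√(1−a))
σ = 113.981° → d = Rσ = 6369·1.98935 = 12670 km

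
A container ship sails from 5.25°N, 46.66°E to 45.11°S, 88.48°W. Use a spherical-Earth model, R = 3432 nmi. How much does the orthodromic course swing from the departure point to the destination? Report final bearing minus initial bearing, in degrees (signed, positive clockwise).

+84.8°

Initial bearing θ₁ = atan2(sin Δλ cos φ₂, cos φ₁ sin φ₂ − sin φ₁ cos φ₂ cos Δλ) = 217.04°
Final bearing θ₂ = (initial bearing from the destination back to the start) + 180° = 301.80°
Δθ = θ₂ − θ₁ = +84.8°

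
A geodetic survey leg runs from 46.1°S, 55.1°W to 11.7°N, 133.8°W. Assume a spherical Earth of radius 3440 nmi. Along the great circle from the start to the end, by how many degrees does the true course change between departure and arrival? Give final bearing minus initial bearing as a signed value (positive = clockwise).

+31.0°

At departure: θ₁ = atan2(sin Δλ cos φ₂, cos φ₁ sin φ₂ − sin φ₁ cos φ₂ cos Δλ) = 286.19°
At arrival: θ₂ = atan2(sin Δλ cos φ₁, −cos φ₂ sin φ₁ + sin φ₂ cos φ₁ cos Δλ) = 317.15°
Δθ = θ₂ − θ₁ = +31.0°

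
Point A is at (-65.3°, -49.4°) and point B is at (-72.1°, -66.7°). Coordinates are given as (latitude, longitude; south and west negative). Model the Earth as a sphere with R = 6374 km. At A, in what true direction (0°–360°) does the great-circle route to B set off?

214.9°

N = sin Δλ·cos φ₂ = -0.0914;  D = cos φ₁ sin φ₂ − sin φ₁ cos φ₂ cos Δλ = -0.1310
initial course = atan2(N, D) = 214.90°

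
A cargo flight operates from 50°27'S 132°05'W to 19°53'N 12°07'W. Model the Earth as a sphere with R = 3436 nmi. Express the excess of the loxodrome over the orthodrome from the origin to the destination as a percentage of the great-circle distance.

3.1%

Great circle: σ = 2.1668 rad → d_gc = Rσ = 7445.1 nmi
Rhumb: Δφ = +1.2275, Δλ = +2.0938, Δψ = +1.3772, q = Δφ/Δψ = 0.8914 → d_rh = R√(Δφ²+q²Δλ²) = 7675.5 nmi
Excess = (7675.5 − 7445.1) / 7445.1 = 230.4 / 7445.1 = 3.09% ≈ 3.1%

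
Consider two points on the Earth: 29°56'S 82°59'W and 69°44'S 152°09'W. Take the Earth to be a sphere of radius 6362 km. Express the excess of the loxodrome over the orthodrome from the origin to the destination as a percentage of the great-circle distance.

4.0%

Great circle: σ = 0.9584 rad → d_gc = Rσ = 6097.1 km
Rhumb: Δφ = -0.6946, Δλ = -1.2072, Δψ = -1.1739, q = Δφ/Δψ = 0.5917 → d_rh = R√(Δφ²+q²Δλ²) = 6339.0 km
Excess = (6339.0 − 6097.1) / 6097.1 = 241.9 / 6097.1 = 3.97% ≈ 4.0%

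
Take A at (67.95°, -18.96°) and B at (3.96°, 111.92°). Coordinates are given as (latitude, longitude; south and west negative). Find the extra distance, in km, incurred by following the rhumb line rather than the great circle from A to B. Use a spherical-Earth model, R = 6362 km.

Great circle: cos σ = sin φ₁ sin φ₂ + cos φ₁ cos φ₂ cos Δλ,  σ = 1.7529 rad → d_gc = 11152.0 km
Rhumb line: Δψ = -1.5664, q = Δφ/Δψ = 0.7130, d_rh = R√(Δφ²+q²Δλ²) = 12563.6 km
Excess = 12563.6 − 11152.0 = 1411.6 ≈ 1412 km

1412 km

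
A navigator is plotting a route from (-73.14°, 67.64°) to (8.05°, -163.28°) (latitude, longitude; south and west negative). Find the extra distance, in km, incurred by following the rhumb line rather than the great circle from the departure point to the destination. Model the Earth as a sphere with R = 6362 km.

1362 km

Great circle: cos σ = sin φ₁ sin φ₂ + cos φ₁ cos φ₂ cos Δλ,  σ = 1.8913 rad → d_gc = 12032.5 km
Rhumb line: Δψ = +2.0501, q = Δφ/Δψ = 0.6912, d_rh = R√(Δφ²+q²Δλ²) = 13394.6 km
Excess = 13394.6 − 12032.5 = 1362.1 ≈ 1362 km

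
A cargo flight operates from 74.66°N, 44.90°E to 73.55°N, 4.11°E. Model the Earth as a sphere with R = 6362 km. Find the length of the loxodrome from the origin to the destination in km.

Rhumb course C = atan2(Δλ, Δψ) with Δψ = ln[tan(π/4+φ₂/2)/tan(π/4+φ₁/2)] = -0.0708, Δλ = -0.7119 → C = 264.32°
d = R·|Δφ| / |cos C| = 6362·0.01937 / 0.09891 = 1246 km

1246 km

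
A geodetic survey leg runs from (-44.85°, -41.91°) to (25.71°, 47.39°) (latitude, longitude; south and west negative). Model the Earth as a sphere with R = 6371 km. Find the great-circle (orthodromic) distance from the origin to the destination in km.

Haversine: a = sin²(Δφ/2)+cos φ₁ cos φ₂ sin²(Δλ/2) = 0.64907;  σ = 2·atan2(√a,√(1−a))
σ = 107.346° → d = Rσ = 6371·1.87355 = 11936 km

11936 km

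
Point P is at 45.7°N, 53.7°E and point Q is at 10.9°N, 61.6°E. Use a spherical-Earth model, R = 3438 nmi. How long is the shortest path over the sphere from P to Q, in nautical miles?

cos σ = sin φ₁ sin φ₂ + cos φ₁ cos φ₂ cos Δλ
      = sin(45.70°)sin(10.90°) + cos(45.70°)cos(10.90°)cos(7.90°) = 0.8146
σ = 35.448° → d = Rσ = 3438·0.61869 = 2127 nmi

2127 nmi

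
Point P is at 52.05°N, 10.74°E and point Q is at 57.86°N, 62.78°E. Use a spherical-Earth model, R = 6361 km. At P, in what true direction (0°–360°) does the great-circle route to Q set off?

57.9°

θ = atan2( sin Δλ·cos φ₂ ,  cos φ₁ sin φ₂ − sin φ₁ cos φ₂ cos Δλ )
  = atan2(+0.4194, +0.2627) = 57.94°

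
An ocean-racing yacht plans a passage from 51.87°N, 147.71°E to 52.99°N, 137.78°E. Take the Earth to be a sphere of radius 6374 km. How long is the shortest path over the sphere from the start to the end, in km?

Haversine: a = sin²(Δφ/2)+cos φ₁ cos φ₂ sin²(Δλ/2) = 0.00288;  σ = 2·atan2(√a,√(1−a))
σ = 6.152° → d = Rσ = 6374·0.10737 = 684 km

684 km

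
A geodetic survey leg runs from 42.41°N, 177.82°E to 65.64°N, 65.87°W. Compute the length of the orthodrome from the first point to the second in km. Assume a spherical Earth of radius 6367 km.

Haversine: a = sin²(Δφ/2)+cos φ₁ cos φ₂ sin²(Δλ/2) = 0.26030;  σ = 2·atan2(√a,√(1−a))
σ = 61.353° → d = Rσ = 6367·1.07082 = 6818 km

6818 km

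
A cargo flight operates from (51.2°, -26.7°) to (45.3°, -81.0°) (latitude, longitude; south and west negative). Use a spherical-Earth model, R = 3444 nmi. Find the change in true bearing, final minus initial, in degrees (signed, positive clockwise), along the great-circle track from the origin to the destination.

-41.9°

At departure: θ₁ = atan2(sin Δλ cos φ₂, cos φ₁ sin φ₂ − sin φ₁ cos φ₂ cos Δλ) = 282.39°
At arrival: θ₂ = atan2(sin Δλ cos φ₁, −cos φ₂ sin φ₁ + sin φ₂ cos φ₁ cos Δλ) = 240.47°
Δθ = θ₂ − θ₁ = -41.9°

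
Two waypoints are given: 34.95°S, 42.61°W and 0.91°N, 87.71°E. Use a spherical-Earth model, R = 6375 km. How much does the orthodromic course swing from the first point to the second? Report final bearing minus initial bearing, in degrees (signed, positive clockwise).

At departure: θ₁ = atan2(sin Δλ cos φ₂, cos φ₁ sin φ₂ − sin φ₁ cos φ₂ cos Δλ) = 115.13°
At arrival: θ₂ = atan2(sin Δλ cos φ₁, −cos φ₂ sin φ₁ + sin φ₂ cos φ₁ cos Δλ) = 47.92°
Δθ = θ₂ − θ₁ = -67.2°

-67.2°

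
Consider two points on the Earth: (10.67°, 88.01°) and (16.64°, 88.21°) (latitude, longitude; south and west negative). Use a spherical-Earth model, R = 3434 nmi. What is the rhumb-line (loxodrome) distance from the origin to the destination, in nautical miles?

358 nmi

Rhumb course C = atan2(Δλ, Δψ) with Δψ = ln[tan(π/4+φ₂/2)/tan(π/4+φ₁/2)] = +0.1073, Δλ = +0.0035 → C = 1.86°
d = R·|Δφ| / |cos C| = 3434·0.10420 / 0.99947 = 358 nmi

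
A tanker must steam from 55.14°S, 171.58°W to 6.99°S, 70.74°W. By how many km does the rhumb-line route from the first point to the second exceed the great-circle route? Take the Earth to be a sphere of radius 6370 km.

502 km

Great circle: cos σ = sin φ₁ sin φ₂ + cos φ₁ cos φ₂ cos Δλ,  σ = 1.5776 rad → d_gc = 10049.5 km
Rhumb line: Δψ = +1.0362, q = Δφ/Δψ = 0.8110, d_rh = R√(Δφ²+q²Δλ²) = 10551.3 km
Excess = 10551.3 − 10049.5 = 501.8 ≈ 502 km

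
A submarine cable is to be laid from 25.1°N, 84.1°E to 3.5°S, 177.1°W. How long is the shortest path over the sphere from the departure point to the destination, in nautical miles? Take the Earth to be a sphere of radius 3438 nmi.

5967 nmi

cos σ = sin φ₁ sin φ₂ + cos φ₁ cos φ₂ cos Δλ
      = sin(25.10°)sin(-3.50°) + cos(25.10°)cos(-3.50°)cos(98.80°) = -0.1642
σ = 99.449° → d = Rσ = 3438·1.73572 = 5967 nmi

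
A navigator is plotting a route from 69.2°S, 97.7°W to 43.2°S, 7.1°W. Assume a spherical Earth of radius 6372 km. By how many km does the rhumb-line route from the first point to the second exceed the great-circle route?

Great circle: cos σ = sin φ₁ sin φ₂ + cos φ₁ cos φ₂ cos Δλ,  σ = 0.8799 rad → d_gc = 5606.8 km
Rhumb line: Δψ = +0.8577, q = Δφ/Δψ = 0.5291, d_rh = R√(Δφ²+q²Δλ²) = 6064.4 km
Excess = 6064.4 − 5606.8 = 457.6 ≈ 458 km

458 km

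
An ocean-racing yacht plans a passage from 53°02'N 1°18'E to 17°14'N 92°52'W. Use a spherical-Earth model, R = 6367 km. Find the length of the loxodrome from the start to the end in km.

9179 km

Rhumb course C = atan2(Δλ, Δψ) with Δψ = ln[tan(π/4+φ₂/2)/tan(π/4+φ₁/2)] = -0.7904, Δλ = -1.6435 → C = 244.32°
d = R·|Δφ| / |cos C| = 6367·0.62483 / 0.43340 = 9179 km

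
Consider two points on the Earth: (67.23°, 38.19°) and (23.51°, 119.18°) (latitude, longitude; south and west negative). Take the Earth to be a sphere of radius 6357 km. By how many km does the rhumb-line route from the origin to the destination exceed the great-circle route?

Great circle: cos σ = sin φ₁ sin φ₂ + cos φ₁ cos φ₂ cos Δλ,  σ = 1.1336 rad → d_gc = 7206.3 km
Rhumb line: Δψ = -1.1803, q = Δφ/Δψ = 0.6465, d_rh = R√(Δφ²+q²Δλ²) = 7568.3 km
Excess = 7568.3 − 7206.3 = 362.0 ≈ 362 km

362 km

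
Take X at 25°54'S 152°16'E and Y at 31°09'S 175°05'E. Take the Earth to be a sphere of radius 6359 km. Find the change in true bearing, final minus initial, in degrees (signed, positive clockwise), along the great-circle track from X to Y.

-11.0°

At departure: θ₁ = atan2(sin Δλ cos φ₂, cos φ₁ sin φ₂ − sin φ₁ cos φ₂ cos Δλ) = 109.99°
At arrival: θ₂ = atan2(sin Δλ cos φ₁, −cos φ₂ sin φ₁ + sin φ₂ cos φ₁ cos Δλ) = 98.97°
Δθ = θ₂ − θ₁ = -11.0°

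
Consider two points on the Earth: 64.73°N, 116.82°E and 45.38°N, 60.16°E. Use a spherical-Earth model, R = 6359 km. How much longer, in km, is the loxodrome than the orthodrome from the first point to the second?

Great circle: cos σ = sin φ₁ sin φ₂ + cos φ₁ cos φ₂ cos Δλ,  σ = 0.6293 rad → d_gc = 4001.5 km
Rhumb line: Δψ = -0.6046, q = Δφ/Δψ = 0.5586, d_rh = R√(Δφ²+q²Δλ²) = 4117.2 km
Excess = 4117.2 − 4001.5 = 115.7 ≈ 116 km

116 km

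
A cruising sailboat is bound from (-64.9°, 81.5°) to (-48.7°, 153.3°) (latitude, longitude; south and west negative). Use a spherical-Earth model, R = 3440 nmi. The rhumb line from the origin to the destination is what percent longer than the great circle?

Great circle: σ = 0.6954 rad → d_gc = Rσ = 2392.3 nmi
Rhumb: Δφ = +0.2827, Δλ = +1.2531, Δψ = +0.5265, q = Δφ/Δψ = 0.5370 → d_rh = R√(Δφ²+q²Δλ²) = 2511.1 nmi
Excess = (2511.1 − 2392.3) / 2392.3 = 118.8 / 2392.3 = 4.97% ≈ 5.0%

5.0%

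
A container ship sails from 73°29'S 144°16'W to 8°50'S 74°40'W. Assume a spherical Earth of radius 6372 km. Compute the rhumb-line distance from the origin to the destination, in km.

8712 km

Rhumb course C = atan2(Δλ, Δψ) with Δψ = ln[tan(π/4+φ₂/2)/tan(π/4+φ₁/2)] = +1.7753, Δλ = +1.2147 → C = 34.38°
d = R·|Δφ| / |cos C| = 6372·1.12836 / 0.82529 = 8712 km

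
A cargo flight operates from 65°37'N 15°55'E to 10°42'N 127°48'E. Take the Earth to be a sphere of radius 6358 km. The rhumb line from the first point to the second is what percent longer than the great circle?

8.8%

Great circle: σ = 1.5529 rad → d_gc = Rσ = 9873.3 km
Rhumb: Δφ = -0.9585, Δλ = +1.9527, Δψ = -1.3444, q = Δφ/Δψ = 0.7130 → d_rh = R√(Δφ²+q²Δλ²) = 10746.6 km
Excess = (10746.6 − 9873.3) / 9873.3 = 873.3 / 9873.3 = 8.845% ≈ 8.8%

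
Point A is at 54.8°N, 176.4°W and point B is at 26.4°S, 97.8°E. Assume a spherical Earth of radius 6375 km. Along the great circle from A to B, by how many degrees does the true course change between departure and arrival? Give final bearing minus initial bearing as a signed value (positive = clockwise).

Initial bearing θ₁ = atan2(sin Δλ cos φ₂, cos φ₁ sin φ₂ − sin φ₁ cos φ₂ cos Δλ) = 250.87°
Final bearing θ₂ = (initial bearing from the destination back to the start) + 180° = 217.44°
Δθ = θ₂ − θ₁ = -33.4°

-33.4°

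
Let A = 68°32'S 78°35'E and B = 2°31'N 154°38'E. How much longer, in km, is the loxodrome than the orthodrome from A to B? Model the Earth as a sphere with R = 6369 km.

301 km

Great circle: cos σ = sin φ₁ sin φ₂ + cos φ₁ cos φ₂ cos Δλ,  σ = 1.5235 rad → d_gc = 9703.2 km
Rhumb line: Δψ = +1.7070, q = Δφ/Δψ = 0.7264, d_rh = R√(Δφ²+q²Δλ²) = 10004.6 km
Excess = 10004.6 − 9703.2 = 301.4 ≈ 301 km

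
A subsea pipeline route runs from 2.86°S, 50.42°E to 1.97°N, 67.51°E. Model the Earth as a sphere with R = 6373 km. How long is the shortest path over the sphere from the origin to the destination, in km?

1975 km

cos σ = sin φ₁ sin φ₂ + cos φ₁ cos φ₂ cos Δλ
      = sin(-2.86°)sin(1.97°) + cos(-2.86°)cos(1.97°)cos(17.09°) = 0.9524
σ = 17.754° → d = Rσ = 6373·0.30987 = 1975 km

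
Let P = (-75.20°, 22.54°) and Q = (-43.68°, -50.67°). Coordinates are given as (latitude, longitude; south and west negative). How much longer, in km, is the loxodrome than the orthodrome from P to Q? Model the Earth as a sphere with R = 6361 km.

Great circle: cos σ = sin φ₁ sin φ₂ + cos φ₁ cos φ₂ cos Δλ,  σ = 0.7654 rad → d_gc = 4868.9 km
Rhumb line: Δψ = +1.1920, q = Δφ/Δψ = 0.4615, d_rh = R√(Δφ²+q²Δλ²) = 5129.9 km
Excess = 5129.9 − 4868.9 = 261.0 ≈ 261 km

261 km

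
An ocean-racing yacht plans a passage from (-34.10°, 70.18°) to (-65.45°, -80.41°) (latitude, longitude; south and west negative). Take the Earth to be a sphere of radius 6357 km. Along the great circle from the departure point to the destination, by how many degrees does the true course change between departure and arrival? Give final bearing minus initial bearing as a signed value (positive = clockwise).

Initial bearing θ₁ = atan2(sin Δλ cos φ₂, cos φ₁ sin φ₂ − sin φ₁ cos φ₂ cos Δλ) = 192.05°
Final bearing θ₂ = (initial bearing from the destination back to the start) + 180° = 335.42°
Δθ = θ₂ − θ₁ = +143.4°

+143.4°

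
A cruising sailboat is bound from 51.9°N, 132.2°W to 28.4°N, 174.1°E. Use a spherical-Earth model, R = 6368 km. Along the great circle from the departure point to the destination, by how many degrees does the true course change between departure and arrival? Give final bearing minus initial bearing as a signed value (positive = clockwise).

At departure: θ₁ = atan2(sin Δλ cos φ₂, cos φ₁ sin φ₂ − sin φ₁ cos φ₂ cos Δλ) = 260.68°
At arrival: θ₂ = atan2(sin Δλ cos φ₁, −cos φ₂ sin φ₁ + sin φ₂ cos φ₁ cos Δλ) = 223.80°
Δθ = θ₂ − θ₁ = -36.9°

-36.9°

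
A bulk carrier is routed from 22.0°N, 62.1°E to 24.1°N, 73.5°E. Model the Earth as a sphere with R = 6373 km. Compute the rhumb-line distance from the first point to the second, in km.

1190 km

Δψ = ln[tan(π/4+φ₂/2)/tan(π/4+φ₁/2)] = +0.0398;  Δφ = +0.0367 rad,  Δλ = +0.1990 rad
q = Δφ/Δψ = 0.9201
d = R·√(Δφ² + q²Δλ²) = 6373·0.18670 = 1190 km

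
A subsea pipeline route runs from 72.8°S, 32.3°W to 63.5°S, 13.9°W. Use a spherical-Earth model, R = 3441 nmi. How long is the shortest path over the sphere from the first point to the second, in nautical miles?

Haversine: a = sin²(Δφ/2)+cos φ₁ cos φ₂ sin²(Δλ/2) = 0.00994;  σ = 2·atan2(√a,√(1−a))
σ = 11.447° → d = Rσ = 3441·0.19978 = 687 nmi

687 nmi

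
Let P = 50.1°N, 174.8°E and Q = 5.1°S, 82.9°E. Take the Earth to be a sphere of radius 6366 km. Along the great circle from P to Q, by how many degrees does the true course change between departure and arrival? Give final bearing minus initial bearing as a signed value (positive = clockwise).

Initial bearing θ₁ = atan2(sin Δλ cos φ₂, cos φ₁ sin φ₂ − sin φ₁ cos φ₂ cos Δλ) = 268.18°
Final bearing θ₂ = (initial bearing from the destination back to the start) + 180° = 220.07°
Δθ = θ₂ − θ₁ = -48.1°

-48.1°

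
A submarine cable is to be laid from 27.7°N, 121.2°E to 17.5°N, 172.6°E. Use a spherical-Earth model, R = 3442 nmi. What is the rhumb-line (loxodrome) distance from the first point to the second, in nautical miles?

Δψ = ln[tan(π/4+φ₂/2)/tan(π/4+φ₁/2)] = -0.1932;  Δφ = -0.1780 rad,  Δλ = +0.8971 rad
q = Δφ/Δψ = 0.9216
d = R·√(Δφ² + q²Δλ²) = 3442·0.84569 = 2911 nmi

2911 nmi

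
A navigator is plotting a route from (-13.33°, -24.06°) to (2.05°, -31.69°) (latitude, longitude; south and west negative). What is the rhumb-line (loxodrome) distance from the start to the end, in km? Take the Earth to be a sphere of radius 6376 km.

1908 km

Rhumb course C = atan2(Δλ, Δψ) with Δψ = ln[tan(π/4+φ₂/2)/tan(π/4+φ₁/2)] = +0.2706, Δλ = -0.1332 → C = 333.79°
d = R·|Δφ| / |cos C| = 6376·0.26843 / 0.89721 = 1908 km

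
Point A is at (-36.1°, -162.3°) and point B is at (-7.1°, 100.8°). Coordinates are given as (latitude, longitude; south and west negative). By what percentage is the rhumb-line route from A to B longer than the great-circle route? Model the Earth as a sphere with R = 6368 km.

2.3%

Great circle: σ = 1.5943 rad → d_gc = Rσ = 10152.5 km
Rhumb: Δφ = +0.5061, Δλ = -1.6912, Δψ = +0.5522, q = Δφ/Δψ = 0.9166 → d_rh = R√(Δφ²+q²Δλ²) = 10384.4 km
Excess = (10384.4 − 10152.5) / 10152.5 = 231.9 / 10152.5 = 2.28% ≈ 2.3%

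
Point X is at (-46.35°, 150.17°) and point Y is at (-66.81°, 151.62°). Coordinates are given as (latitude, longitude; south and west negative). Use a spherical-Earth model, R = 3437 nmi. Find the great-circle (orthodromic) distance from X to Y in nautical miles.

Haversine: a = sin²(Δφ/2)+cos φ₁ cos φ₂ sin²(Δλ/2) = 0.03159;  σ = 2·atan2(√a,√(1−a))
σ = 20.474° → d = Rσ = 3437·0.35734 = 1228 nmi

1228 nmi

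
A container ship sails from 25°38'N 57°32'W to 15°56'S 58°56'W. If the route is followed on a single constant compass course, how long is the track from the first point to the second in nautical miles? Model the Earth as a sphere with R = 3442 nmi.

Δψ = ln[tan(π/4+φ₂/2)/tan(π/4+φ₁/2)] = -0.7448;  Δφ = -0.7255 rad,  Δλ = -0.0244 rad
q = Δφ/Δψ = 0.9740
d = R·√(Δφ² + q²Δλ²) = 3442·0.72587 = 2498 nmi

2498 nmi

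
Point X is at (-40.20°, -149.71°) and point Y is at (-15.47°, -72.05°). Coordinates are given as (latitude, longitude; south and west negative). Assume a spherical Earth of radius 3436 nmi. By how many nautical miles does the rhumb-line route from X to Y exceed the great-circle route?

Great circle: cos σ = sin φ₁ sin φ₂ + cos φ₁ cos φ₂ cos Δλ,  σ = 1.2350 rad → d_gc = 4243.6 nmi
Rhumb line: Δψ = +0.4941, q = Δφ/Δψ = 0.8735, d_rh = R√(Δφ²+q²Δλ²) = 4330.0 nmi
Excess = 4330.0 − 4243.6 = 86.4 ≈ 86 nmi

86 nmi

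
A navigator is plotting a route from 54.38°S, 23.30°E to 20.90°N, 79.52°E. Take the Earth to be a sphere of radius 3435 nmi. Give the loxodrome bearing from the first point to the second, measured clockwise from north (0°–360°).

33.0°

Meridional parts: M(φ₁)=-1.1355, M(φ₂)=+0.3731 → ΔM = +1.5087;  Δλ = +0.9812 rad
tan C = Δλ / ΔM = +0.6504 → C = 33.04°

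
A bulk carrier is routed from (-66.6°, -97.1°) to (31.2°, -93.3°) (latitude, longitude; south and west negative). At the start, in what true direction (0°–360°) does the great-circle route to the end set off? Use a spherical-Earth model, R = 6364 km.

3.3°

θ = atan2( sin Δλ·cos φ₂ ,  cos φ₁ sin φ₂ − sin φ₁ cos φ₂ cos Δλ )
  = atan2(+0.0567, +0.9890) = 3.28°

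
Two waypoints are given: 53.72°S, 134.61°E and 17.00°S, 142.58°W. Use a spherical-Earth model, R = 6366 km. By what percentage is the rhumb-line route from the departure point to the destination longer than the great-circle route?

3.6%

Great circle: σ = 1.2593 rad → d_gc = Rσ = 8016.5 km
Rhumb: Δφ = +0.6409, Δλ = +1.4453, Δψ = +0.8147, q = Δφ/Δψ = 0.7866 → d_rh = R√(Δφ²+q²Δλ²) = 8308.3 km
Excess = (8308.3 − 8016.5) / 8016.5 = 291.8 / 8016.5 = 3.64% ≈ 3.6%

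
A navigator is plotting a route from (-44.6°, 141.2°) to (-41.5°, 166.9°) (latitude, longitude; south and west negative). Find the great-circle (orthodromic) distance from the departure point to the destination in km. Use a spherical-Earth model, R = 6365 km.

Haversine: a = sin²(Δφ/2)+cos φ₁ cos φ₂ sin²(Δλ/2) = 0.02711;  σ = 2·atan2(√a,√(1−a))
σ = 18.953° → d = Rσ = 6365·0.33080 = 2106 km

2106 km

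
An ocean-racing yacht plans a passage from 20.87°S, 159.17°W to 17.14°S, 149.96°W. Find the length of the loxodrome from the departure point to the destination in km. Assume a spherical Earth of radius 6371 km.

1053 km

Rhumb course C = atan2(Δλ, Δψ) with Δψ = ln[tan(π/4+φ₂/2)/tan(π/4+φ₁/2)] = +0.0689, Δλ = +0.1607 → C = 66.81°
d = R·|Δφ| / |cos C| = 6371·0.06510 / 0.39382 = 1053 km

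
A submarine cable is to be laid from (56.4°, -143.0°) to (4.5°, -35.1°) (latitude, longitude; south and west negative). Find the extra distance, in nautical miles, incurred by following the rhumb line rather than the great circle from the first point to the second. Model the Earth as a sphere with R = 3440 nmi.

Great circle: cos σ = sin φ₁ sin φ₂ + cos φ₁ cos φ₂ cos Δλ,  σ = 1.6752 rad → d_gc = 5762.7 nmi
Rhumb line: Δψ = -1.1190, q = Δφ/Δψ = 0.8095, d_rh = R√(Δφ²+q²Δλ²) = 6100.1 nmi
Excess = 6100.1 − 5762.7 = 337.4 ≈ 337 nmi

337 nmi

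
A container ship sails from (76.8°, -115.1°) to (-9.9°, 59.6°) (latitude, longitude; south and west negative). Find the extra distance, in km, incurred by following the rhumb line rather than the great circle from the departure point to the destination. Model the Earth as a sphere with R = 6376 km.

3309 km

Great circle: cos σ = sin φ₁ sin φ₂ + cos φ₁ cos φ₂ cos Δλ,  σ = 1.9729 rad → d_gc = 12579.4 km
Rhumb line: Δψ = -2.3304, q = Δφ/Δψ = 0.6493, d_rh = R√(Δφ²+q²Δλ²) = 15888.6 km
Excess = 15888.6 − 12579.4 = 3309.2 ≈ 3309 km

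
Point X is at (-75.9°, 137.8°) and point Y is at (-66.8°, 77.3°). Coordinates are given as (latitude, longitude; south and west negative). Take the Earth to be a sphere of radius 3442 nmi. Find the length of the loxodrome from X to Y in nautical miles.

Δψ = ln[tan(π/4+φ₂/2)/tan(π/4+φ₁/2)] = +0.5067;  Δφ = +0.1588 rad,  Δλ = -1.0559 rad
q = Δφ/Δψ = 0.3134
d = R·√(Δφ² + q²Δλ²) = 3442·0.36711 = 1264 nmi

1264 nmi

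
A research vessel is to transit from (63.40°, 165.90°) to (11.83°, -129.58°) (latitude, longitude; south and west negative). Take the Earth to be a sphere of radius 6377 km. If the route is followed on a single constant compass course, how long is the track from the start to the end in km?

Rhumb course C = atan2(Δλ, Δψ) with Δψ = ln[tan(π/4+φ₂/2)/tan(π/4+φ₁/2)] = -1.2343, Δλ = +1.1261 → C = 137.63°
d = R·|Δφ| / |cos C| = 6377·0.90007 / 0.73875 = 7769 km

7769 km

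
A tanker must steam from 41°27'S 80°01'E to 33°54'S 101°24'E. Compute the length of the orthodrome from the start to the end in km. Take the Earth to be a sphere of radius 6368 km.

2052 km

Haversine: a = sin²(Δφ/2)+cos φ₁ cos φ₂ sin²(Δλ/2) = 0.02575;  σ = 2·atan2(√a,√(1−a))
σ = 18.467° → d = Rσ = 6368·0.32231 = 2052 km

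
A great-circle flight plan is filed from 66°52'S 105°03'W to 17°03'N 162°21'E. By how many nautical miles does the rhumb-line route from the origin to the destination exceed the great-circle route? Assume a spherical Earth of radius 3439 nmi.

228 nmi

Great circle: cos σ = sin φ₁ sin φ₂ + cos φ₁ cos φ₂ cos Δλ,  σ = 1.8615 rad → d_gc = 6401.9 nmi
Rhumb line: Δψ = +1.8885, q = Δφ/Δψ = 0.7756, d_rh = R√(Δφ²+q²Δλ²) = 6629.6 nmi
Excess = 6629.6 − 6401.9 = 227.7 ≈ 228 nmi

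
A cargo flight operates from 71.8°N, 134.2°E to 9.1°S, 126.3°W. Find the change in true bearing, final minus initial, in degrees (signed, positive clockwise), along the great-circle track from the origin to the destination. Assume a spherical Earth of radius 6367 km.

Initial bearing θ₁ = atan2(sin Δλ cos φ₂, cos φ₁ sin φ₂ − sin φ₁ cos φ₂ cos Δλ) = 83.82°
Final bearing θ₂ = (initial bearing from the destination back to the start) + 180° = 161.67°
Δθ = θ₂ − θ₁ = +77.8°

+77.8°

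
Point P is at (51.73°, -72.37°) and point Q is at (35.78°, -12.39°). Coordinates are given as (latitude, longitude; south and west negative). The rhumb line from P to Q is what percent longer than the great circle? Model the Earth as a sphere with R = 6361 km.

2.4%

Great circle: σ = 0.7807 rad → d_gc = Rσ = 4966.1 km
Rhumb: Δφ = -0.2784, Δλ = +1.0468, Δψ = -0.3890, q = Δφ/Δψ = 0.7156 → d_rh = R√(Δφ²+q²Δλ²) = 5083.8 km
Excess = (5083.8 − 4966.1) / 4966.1 = 117.7 / 4966.1 = 2.37% ≈ 2.4%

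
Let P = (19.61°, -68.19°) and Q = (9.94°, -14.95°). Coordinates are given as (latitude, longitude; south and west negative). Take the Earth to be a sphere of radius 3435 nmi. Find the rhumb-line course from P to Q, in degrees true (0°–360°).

100.7°

Meridional parts: M(φ₁)=+0.3491, M(φ₂)=+0.1744 → ΔM = -0.1748;  Δλ = +0.9292 rad
tan C = Δλ / ΔM = -5.3164 → C = 100.65°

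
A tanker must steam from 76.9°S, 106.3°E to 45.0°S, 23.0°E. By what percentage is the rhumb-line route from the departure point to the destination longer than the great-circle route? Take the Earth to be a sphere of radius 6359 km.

7.2%

Great circle: σ = 0.7850 rad → d_gc = Rσ = 4991.7 km
Rhumb: Δφ = +0.5568, Δλ = -1.4539, Δψ = +1.2830, q = Δφ/Δψ = 0.4339 → d_rh = R√(Δφ²+q²Δλ²) = 5350.7 km
Excess = (5350.7 − 4991.7) / 4991.7 = 359.0 / 4991.7 = 7.19% ≈ 7.2%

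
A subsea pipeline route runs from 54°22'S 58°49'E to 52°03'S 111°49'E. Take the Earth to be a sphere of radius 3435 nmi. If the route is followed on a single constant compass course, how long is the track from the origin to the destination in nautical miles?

1907 nmi

Δψ = ln[tan(π/4+φ₂/2)/tan(π/4+φ₁/2)] = +0.0675;  Δφ = +0.0404 rad,  Δλ = +0.9250 rad
q = Δφ/Δψ = 0.5987
d = R·√(Δφ² + q²Δλ²) = 3435·0.55531 = 1907 nmi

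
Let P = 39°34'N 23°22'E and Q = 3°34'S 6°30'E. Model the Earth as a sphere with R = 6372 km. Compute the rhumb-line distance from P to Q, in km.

Δψ = ln[tan(π/4+φ₂/2)/tan(π/4+φ₁/2)] = -0.8154;  Δφ = -0.7528 rad,  Δλ = -0.2944 rad
q = Δφ/Δψ = 0.9233
d = R·√(Δφ² + q²Δλ²) = 6372·0.80038 = 5100 km

5100 km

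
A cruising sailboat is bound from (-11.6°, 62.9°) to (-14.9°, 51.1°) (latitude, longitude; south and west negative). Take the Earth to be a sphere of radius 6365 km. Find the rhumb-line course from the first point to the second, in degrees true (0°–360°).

254.0°

Δψ = ln[tan(π/4+φ₂/2)/tan(π/4+φ₁/2)] = -0.0592
Δλ = -0.2059 rad (taken the short way round)
course = atan2(Δλ, Δψ) = 253.97°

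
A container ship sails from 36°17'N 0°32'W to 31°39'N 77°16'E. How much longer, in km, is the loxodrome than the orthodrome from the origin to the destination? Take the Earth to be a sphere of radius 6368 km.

195 km

Great circle: cos σ = sin φ₁ sin φ₂ + cos φ₁ cos φ₂ cos Δλ,  σ = 1.0978 rad → d_gc = 6990.9 km
Rhumb line: Δψ = -0.0976, q = Δφ/Δψ = 0.8289, d_rh = R√(Δφ²+q²Δλ²) = 7186.2 km
Excess = 7186.2 − 6990.9 = 195.3 ≈ 195 km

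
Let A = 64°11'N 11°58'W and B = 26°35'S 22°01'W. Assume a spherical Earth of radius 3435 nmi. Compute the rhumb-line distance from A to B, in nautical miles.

Rhumb course C = atan2(Δλ, Δψ) with Δψ = ln[tan(π/4+φ₂/2)/tan(π/4+φ₁/2)] = -1.9548, Δλ = -0.1754 → C = 185.13°
d = R·|Δφ| / |cos C| = 3435·1.58418 / 0.99600 = 5464 nmi

5464 nmi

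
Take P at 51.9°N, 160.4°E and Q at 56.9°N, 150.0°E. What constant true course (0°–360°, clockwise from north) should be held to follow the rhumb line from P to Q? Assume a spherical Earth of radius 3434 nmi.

309.6°

Meridional parts: M(φ₁)=+1.0633, M(φ₂)=+1.2135 → ΔM = +0.1501;  Δλ = -0.1815 rad
tan C = Δλ / ΔM = -1.2089 → C = 309.60°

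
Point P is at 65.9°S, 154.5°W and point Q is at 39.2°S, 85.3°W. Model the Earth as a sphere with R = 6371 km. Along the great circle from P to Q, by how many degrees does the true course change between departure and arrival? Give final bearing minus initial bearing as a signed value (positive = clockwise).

At departure: θ₁ = atan2(sin Δλ cos φ₂, cos φ₁ sin φ₂ − sin φ₁ cos φ₂ cos Δλ) = 90.54°
At arrival: θ₂ = atan2(sin Δλ cos φ₁, −cos φ₂ sin φ₁ + sin φ₂ cos φ₁ cos Δλ) = 31.80°
Δθ = θ₂ − θ₁ = -58.7°

-58.7°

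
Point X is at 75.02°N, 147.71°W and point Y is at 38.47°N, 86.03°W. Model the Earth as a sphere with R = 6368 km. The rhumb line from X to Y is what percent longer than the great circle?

3.6%

Great circle: σ = 0.7996 rad → d_gc = Rσ = 5092.1 km
Rhumb: Δφ = -0.6379, Δλ = +1.0765, Δψ = -1.3005, q = Δφ/Δψ = 0.4905 → d_rh = R√(Δφ²+q²Δλ²) = 5273.4 km
Excess = (5273.4 − 5092.1) / 5092.1 = 181.3 / 5092.1 = 3.56% ≈ 3.6%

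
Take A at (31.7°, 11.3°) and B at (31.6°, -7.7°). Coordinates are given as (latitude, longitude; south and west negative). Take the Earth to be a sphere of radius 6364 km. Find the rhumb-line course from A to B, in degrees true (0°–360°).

Meridional parts: M(φ₁)=+0.5839, M(φ₂)=+0.5818 → ΔM = -0.0021;  Δλ = -0.3316 rad
tan C = Δλ / ΔM = +161.7411 → C = 269.65°

269.6°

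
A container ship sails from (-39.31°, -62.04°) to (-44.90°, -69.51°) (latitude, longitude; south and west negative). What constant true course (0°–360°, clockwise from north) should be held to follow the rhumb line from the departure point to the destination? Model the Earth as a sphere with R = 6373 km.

224.7°

Meridional parts: M(φ₁)=-0.7473, M(φ₂)=-0.8789 → ΔM = -0.1316;  Δλ = -0.1304 rad
tan C = Δλ / ΔM = +0.9904 → C = 224.72°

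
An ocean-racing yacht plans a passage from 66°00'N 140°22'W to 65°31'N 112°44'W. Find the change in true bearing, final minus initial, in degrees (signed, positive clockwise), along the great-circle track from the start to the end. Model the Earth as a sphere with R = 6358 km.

Initial bearing θ₁ = atan2(sin Δλ cos φ₂, cos φ₁ sin φ₂ − sin φ₁ cos φ₂ cos Δλ) = 79.75°
Final bearing θ₂ = (initial bearing from the destination back to the start) + 180° = 105.03°
Δθ = θ₂ − θ₁ = +25.3°

+25.3°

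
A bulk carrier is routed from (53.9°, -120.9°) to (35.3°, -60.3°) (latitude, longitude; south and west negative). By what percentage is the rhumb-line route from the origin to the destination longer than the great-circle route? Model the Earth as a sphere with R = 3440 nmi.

2.5%

Great circle: σ = 0.7912 rad → d_gc = Rσ = 2721.9 nmi
Rhumb: Δφ = -0.3246, Δλ = +1.0577, Δψ = -0.4620, q = Δφ/Δψ = 0.7027 → d_rh = R√(Δφ²+q²Δλ²) = 2790.0 nmi
Excess = (2790.0 − 2721.9) / 2721.9 = 68.1 / 2721.9 = 2.50% ≈ 2.5%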